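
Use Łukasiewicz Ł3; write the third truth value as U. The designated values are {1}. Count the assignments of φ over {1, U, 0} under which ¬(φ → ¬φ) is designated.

1

φ=1: 1 ✓
φ=U: 0 ·
φ=0: 0 ·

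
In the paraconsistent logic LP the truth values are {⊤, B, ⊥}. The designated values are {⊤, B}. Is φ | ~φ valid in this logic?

Yes

Every assignment of φ over {⊤, B, ⊥} gives a value in {⊤, B}.
In particular, with φ=B: φ | ~φ = B.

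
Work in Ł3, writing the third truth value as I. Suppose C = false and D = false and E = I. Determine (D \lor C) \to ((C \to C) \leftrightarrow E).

D \lor C = false \lor false = false
C \to C = false \to false = true
(C \to C) \leftrightarrow E = true \leftrightarrow I = I  [1 − |1−½|]
(D \lor C) \to ((C \to C) \leftrightarrow E) = false \to I = true

true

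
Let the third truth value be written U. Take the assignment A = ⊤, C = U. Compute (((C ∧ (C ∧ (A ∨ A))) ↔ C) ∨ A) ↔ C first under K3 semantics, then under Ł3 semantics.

U; U

In K3: A ∨ A = ⊤ ∨ ⊤ = ⊤
C ∧ (A ∨ A) = U ∧ ⊤ = U
C ∧ (C ∧ (A ∨ A)) = U ∧ U = U
(C ∧ (C ∧ (A ∨ A))) ↔ C = U ↔ U = U
((C ∧ (C ∧ (A ∨ A))) ↔ C) ∨ A = U ∨ ⊤ = ⊤
(((C ∧ (C ∧ (A ∨ A))) ↔ C) ∨ A) ↔ C = ⊤ ↔ U = U
In Ł3: A ∨ A = ⊤ ∨ ⊤ = ⊤
C ∧ (A ∨ A) = U ∧ ⊤ = U
C ∧ (C ∧ (A ∨ A)) = U ∧ U = U
(C ∧ (C ∧ (A ∨ A))) ↔ C = U ↔ U = ⊤
((C ∧ (C ∧ (A ∨ A))) ↔ C) ∨ A = ⊤ ∨ ⊤ = ⊤
(((C ∧ (C ∧ (A ∨ A))) ↔ C) ∨ A) ↔ C = ⊤ ↔ U = U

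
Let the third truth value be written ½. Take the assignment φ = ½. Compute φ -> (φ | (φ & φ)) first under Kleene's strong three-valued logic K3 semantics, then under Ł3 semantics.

½; T

In Kleene's strong three-valued logic K3: φ & φ = ½ & ½ = ½
φ | (φ & φ) = ½ | ½ = ½
φ -> (φ | (φ & φ)) = ½ -> ½ = ½
In Ł3: φ & φ = ½ & ½ = ½
φ | (φ & φ) = ½ | ½ = ½
φ -> (φ | (φ & φ)) = ½ -> ½ = T
They differ because Kleene's strong three-valued logic K3 and Ł3 treat ½ differently under implication.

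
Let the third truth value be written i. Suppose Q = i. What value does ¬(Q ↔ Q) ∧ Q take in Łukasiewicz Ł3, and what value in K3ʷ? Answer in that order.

In Łukasiewicz Ł3: Q ↔ Q = i ↔ i = True  [1 − |½−½|]
¬(Q ↔ Q) = ¬True = False
¬(Q ↔ Q) ∧ Q = False ∧ i = False
In K3ʷ: Q ↔ Q = i ↔ i = i
¬(Q ↔ Q) = ¬i = i
¬(Q ↔ Q) ∧ Q = i ∧ i = i
They differ because Łukasiewicz Ł3 and K3ʷ treat i differently under the binary connectives.

False; i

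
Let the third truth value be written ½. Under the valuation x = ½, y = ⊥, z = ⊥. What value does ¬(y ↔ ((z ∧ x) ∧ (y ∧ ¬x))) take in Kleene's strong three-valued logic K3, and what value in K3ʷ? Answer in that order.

In Kleene's strong three-valued logic K3: z ∧ x = ⊥ ∧ ½ = ⊥
¬x = ¬½ = ½
y ∧ ¬x = ⊥ ∧ ½ = ⊥
(z ∧ x) ∧ (y ∧ ¬x) = ⊥ ∧ ⊥ = ⊥
y ↔ ((z ∧ x) ∧ (y ∧ ¬x)) = ⊥ ↔ ⊥ = ⊤
¬(y ↔ ((z ∧ x) ∧ (y ∧ ¬x))) = ¬⊤ = ⊥
In K3ʷ: z ∧ x = ⊥ ∧ ½ = ½
¬x = ¬½ = ½
y ∧ ¬x = ⊥ ∧ ½ = ½
(z ∧ x) ∧ (y ∧ ¬x) = ½ ∧ ½ = ½
y ↔ ((z ∧ x) ∧ (y ∧ ¬x)) = ⊥ ↔ ½ = ½
¬(y ↔ ((z ∧ x) ∧ (y ∧ ¬x))) = ¬½ = ½
They differ because Kleene's strong three-valued logic K3 and K3ʷ treat ½ differently under the binary connectives.

⊥; ½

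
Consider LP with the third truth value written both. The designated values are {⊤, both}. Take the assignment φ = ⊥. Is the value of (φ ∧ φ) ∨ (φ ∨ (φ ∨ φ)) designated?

No

φ ∧ φ = ⊥ ∧ ⊥ = ⊥
φ ∨ φ = ⊥ ∨ ⊥ = ⊥
φ ∨ (φ ∨ φ) = ⊥ ∨ ⊥ = ⊥
(φ ∧ φ) ∨ (φ ∨ (φ ∨ φ)) = ⊥ ∨ ⊥ = ⊥
⊥ ∉ {⊤, both}.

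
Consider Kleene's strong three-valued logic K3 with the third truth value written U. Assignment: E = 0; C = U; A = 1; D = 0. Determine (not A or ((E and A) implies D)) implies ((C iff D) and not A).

0

not A = not 1 = 0
E and A = 0 and 1 = 0
(E and A) implies D = 0 implies 0 = 1
not A or ((E and A) implies D) = 0 or 1 = 1
C iff D = U iff 0 = U
not A = not 1 = 0
(C iff D) and not A = U and 0 = 0
(not A or ((E and A) implies D)) implies ((C iff D) and not A) = 1 implies 0 = 0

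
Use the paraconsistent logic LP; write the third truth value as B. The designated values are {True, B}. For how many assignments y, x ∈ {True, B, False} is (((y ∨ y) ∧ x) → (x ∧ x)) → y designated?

6

Of the 9 assignments, 6 give a value in {True, B}.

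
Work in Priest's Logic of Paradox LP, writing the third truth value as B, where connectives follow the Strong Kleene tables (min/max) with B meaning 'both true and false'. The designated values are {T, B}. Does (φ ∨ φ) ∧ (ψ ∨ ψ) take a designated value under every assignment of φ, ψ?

Countermodel: φ=T, ψ=F gives F, which is not designated.

No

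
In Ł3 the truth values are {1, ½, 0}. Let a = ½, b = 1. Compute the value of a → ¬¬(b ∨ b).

b ∨ b = 1 ∨ 1 = 1
¬(b ∨ b) = ¬1 = 0
¬¬(b ∨ b) = ¬0 = 1
a → ¬¬(b ∨ b) = ½ → 1 = 1  [min(1, 1−½+1)]

1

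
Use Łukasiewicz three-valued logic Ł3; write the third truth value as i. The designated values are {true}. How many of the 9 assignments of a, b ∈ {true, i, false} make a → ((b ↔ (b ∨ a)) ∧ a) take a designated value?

Of the 9 assignments, 7 give a value in {true}.

7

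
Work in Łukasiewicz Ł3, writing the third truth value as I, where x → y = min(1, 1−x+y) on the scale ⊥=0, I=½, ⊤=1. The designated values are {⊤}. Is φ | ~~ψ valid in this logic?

Countermodel: φ=I, ψ=I gives I, which is not designated.

No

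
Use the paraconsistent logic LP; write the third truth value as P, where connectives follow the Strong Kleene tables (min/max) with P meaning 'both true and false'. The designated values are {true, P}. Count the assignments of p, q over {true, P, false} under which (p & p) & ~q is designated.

Designated under: (p=true, q=P); (p=true, q=false); (p=P, q=P); (p=P, q=false).

4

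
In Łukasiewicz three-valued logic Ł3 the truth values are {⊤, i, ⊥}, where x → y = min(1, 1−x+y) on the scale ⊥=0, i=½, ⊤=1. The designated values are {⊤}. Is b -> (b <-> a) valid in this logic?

No

Countermodel: b=⊤, a=i gives i, which is not designated.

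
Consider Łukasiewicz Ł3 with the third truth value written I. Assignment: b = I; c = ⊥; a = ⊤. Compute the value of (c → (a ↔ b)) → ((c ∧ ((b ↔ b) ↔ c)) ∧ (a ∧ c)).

⊥

a ↔ b = ⊤ ↔ I = I  [1 − |1−½|]
c → (a ↔ b) = ⊥ → I = ⊤
b ↔ b = I ↔ I = ⊤
(b ↔ b) ↔ c = ⊤ ↔ ⊥ = ⊥
c ∧ ((b ↔ b) ↔ c) = ⊥ ∧ ⊥ = ⊥
a ∧ c = ⊤ ∧ ⊥ = ⊥
(c ∧ ((b ↔ b) ↔ c)) ∧ (a ∧ c) = ⊥ ∧ ⊥ = ⊥
(c → (a ↔ b)) → ((c ∧ ((b ↔ b) ↔ c)) ∧ (a ∧ c)) = ⊤ → ⊥ = ⊥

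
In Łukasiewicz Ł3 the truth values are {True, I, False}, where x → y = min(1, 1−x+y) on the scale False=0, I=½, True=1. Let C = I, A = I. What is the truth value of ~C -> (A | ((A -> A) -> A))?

True

~C = ~I = I
A -> A = I -> I = True  [min(1, 1−½+½)]
(A -> A) -> A = True -> I = I
A | ((A -> A) -> A) = I | I = I
~C -> (A | ((A -> A) -> A)) = I -> I = True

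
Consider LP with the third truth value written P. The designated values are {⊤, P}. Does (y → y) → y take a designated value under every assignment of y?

Countermodel: y=⊥ gives ⊥, which is not designated.

No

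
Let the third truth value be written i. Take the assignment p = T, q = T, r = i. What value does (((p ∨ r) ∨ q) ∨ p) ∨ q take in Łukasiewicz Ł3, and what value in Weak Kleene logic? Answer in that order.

T; i

In Łukasiewicz Ł3: p ∨ r = T ∨ i = T
(p ∨ r) ∨ q = T ∨ T = T
((p ∨ r) ∨ q) ∨ p = T ∨ T = T
(((p ∨ r) ∨ q) ∨ p) ∨ q = T ∨ T = T
In Weak Kleene logic: p ∨ r = T ∨ i = i
(p ∨ r) ∨ q = i ∨ T = i
((p ∨ r) ∨ q) ∨ p = i ∨ T = i
(((p ∨ r) ∨ q) ∨ p) ∨ q = i ∨ T = i
They differ because Łukasiewicz Ł3 and Weak Kleene logic treat i differently under the binary connectives.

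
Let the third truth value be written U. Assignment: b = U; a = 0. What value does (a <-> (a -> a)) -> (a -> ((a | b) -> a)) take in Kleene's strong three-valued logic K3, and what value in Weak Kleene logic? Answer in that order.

1; U

In Kleene's strong three-valued logic K3: a -> a = 0 -> 0 = 1
a <-> (a -> a) = 0 <-> 1 = 0
a | b = 0 | U = U
(a | b) -> a = U -> 0 = U  [~U | 0]
a -> ((a | b) -> a) = 0 -> U = 1
(a <-> (a -> a)) -> (a -> ((a | b) -> a)) = 0 -> 1 = 1
In Weak Kleene logic: a -> a = 0 -> 0 = 1
a <-> (a -> a) = 0 <-> 1 = 0
a | b = 0 | U = U
(a | b) -> a = U -> 0 = U  [any arg is the third value ⇒ result is the third value]
a -> ((a | b) -> a) = 0 -> U = U
(a <-> (a -> a)) -> (a -> ((a | b) -> a)) = 0 -> U = U
They differ because Kleene's strong three-valued logic K3 and Weak Kleene logic treat U differently under the binary connectives.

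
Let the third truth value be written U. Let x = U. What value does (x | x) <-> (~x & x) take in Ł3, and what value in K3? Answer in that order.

1; U

In Ł3: x | x = U | U = U
~x = ~U = U
~x & x = U & U = U
(x | x) <-> (~x & x) = U <-> U = 1  [1 − |½−½|]
In K3: x | x = U | U = U
~x = ~U = U
~x & x = U & U = U
(x | x) <-> (~x & x) = U <-> U = U
They differ because Ł3 and K3 treat U differently under implication.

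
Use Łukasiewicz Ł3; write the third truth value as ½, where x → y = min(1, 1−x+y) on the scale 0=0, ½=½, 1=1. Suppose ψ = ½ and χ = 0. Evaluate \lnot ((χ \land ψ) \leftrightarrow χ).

0

χ \land ψ = 0 \land ½ = 0
(χ \land ψ) \leftrightarrow χ = 0 \leftrightarrow 0 = 1
\lnot ((χ \land ψ) \leftrightarrow χ) = \lnot 1 = 0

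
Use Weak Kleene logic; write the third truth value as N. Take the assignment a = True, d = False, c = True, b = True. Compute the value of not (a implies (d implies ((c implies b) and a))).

False

c implies b = True implies True = True
(c implies b) and a = True and True = True
d implies ((c implies b) and a) = False implies True = True
a implies (d implies ((c implies b) and a)) = True implies True = True
not (a implies (d implies ((c implies b) and a))) = not True = False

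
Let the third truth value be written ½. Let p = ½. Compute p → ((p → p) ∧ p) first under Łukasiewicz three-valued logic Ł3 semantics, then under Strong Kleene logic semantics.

In Łukasiewicz three-valued logic Ł3: p → p = ½ → ½ = true  [min(1, 1−½+½)]
(p → p) ∧ p = true ∧ ½ = ½
p → ((p → p) ∧ p) = ½ → ½ = true
In Strong Kleene logic: p → p = ½ → ½ = ½
(p → p) ∧ p = ½ ∧ ½ = ½
p → ((p → p) ∧ p) = ½ → ½ = ½
They differ because Łukasiewicz three-valued logic Ł3 and Strong Kleene logic treat ½ differently under implication.

true; ½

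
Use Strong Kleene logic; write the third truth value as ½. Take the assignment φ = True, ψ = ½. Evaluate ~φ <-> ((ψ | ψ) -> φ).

~φ = ~True = False
ψ | ψ = ½ | ½ = ½
(ψ | ψ) -> φ = ½ -> True = True  [~½ | True]
~φ <-> ((ψ | ψ) -> φ) = False <-> True = False

False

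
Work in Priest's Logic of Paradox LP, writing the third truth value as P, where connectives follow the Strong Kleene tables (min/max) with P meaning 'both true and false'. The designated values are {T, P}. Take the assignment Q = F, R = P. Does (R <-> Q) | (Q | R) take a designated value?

Yes

R <-> Q = P <-> F = P
Q | R = F | P = P
(R <-> Q) | (Q | R) = P | P = P
P ∈ {T, P}.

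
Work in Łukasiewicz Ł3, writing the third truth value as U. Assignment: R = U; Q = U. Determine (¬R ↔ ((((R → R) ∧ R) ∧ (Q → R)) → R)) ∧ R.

¬R = ¬U = U
R → R = U → U = 1  [min(1, 1−½+½)]
(R → R) ∧ R = 1 ∧ U = U
Q → R = U → U = 1
((R → R) ∧ R) ∧ (Q → R) = U ∧ 1 = U
(((R → R) ∧ R) ∧ (Q → R)) → R = U → U = 1
¬R ↔ ((((R → R) ∧ R) ∧ (Q → R)) → R) = U ↔ 1 = U
(¬R ↔ ((((R → R) ∧ R) ∧ (Q → R)) → R)) ∧ R = U ∧ U = U

U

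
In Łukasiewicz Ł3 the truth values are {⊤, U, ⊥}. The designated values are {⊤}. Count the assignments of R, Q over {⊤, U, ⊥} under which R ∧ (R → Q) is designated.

1

Designated under: (R=⊤, Q=⊤).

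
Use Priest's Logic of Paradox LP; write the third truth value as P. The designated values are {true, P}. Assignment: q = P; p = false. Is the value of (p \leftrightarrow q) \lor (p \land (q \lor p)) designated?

p \leftrightarrow q = false \leftrightarrow P = P
q \lor p = P \lor false = P
p \land (q \lor p) = false \land P = false
(p \leftrightarrow q) \lor (p \land (q \lor p)) = P \lor false = P
P ∈ {true, P}.

Yes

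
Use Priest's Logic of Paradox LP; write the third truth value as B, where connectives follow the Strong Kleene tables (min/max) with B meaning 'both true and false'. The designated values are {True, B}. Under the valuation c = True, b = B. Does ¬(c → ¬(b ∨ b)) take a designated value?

b ∨ b = B ∨ B = B
¬(b ∨ b) = ¬B = B
c → ¬(b ∨ b) = True → B = B  [¬True ∨ B]
¬(c → ¬(b ∨ b)) = ¬B = B
B ∈ {True, B}.

Yes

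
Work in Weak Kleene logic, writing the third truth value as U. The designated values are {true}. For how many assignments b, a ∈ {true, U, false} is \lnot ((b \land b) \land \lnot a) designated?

3

Designated under: (b=true, a=true); (b=false, a=true); (b=false, a=false).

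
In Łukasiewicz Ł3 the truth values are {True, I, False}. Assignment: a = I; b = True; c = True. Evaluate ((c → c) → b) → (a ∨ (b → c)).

c → c = True → True = True
(c → c) → b = True → True = True
b → c = True → True = True
a ∨ (b → c) = I ∨ True = True
((c → c) → b) → (a ∨ (b → c)) = True → True = True

True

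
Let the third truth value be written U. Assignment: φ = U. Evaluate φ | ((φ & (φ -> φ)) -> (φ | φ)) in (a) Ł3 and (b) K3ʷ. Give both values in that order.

In Ł3: φ -> φ = U -> U = 1  [min(1, 1−½+½)]
φ & (φ -> φ) = U & 1 = U
φ | φ = U | U = U
(φ & (φ -> φ)) -> (φ | φ) = U -> U = 1
φ | ((φ & (φ -> φ)) -> (φ | φ)) = U | 1 = 1
In K3ʷ: φ -> φ = U -> U = U  [any arg is the third value ⇒ result is the third value]
φ & (φ -> φ) = U & U = U
φ | φ = U | U = U
(φ & (φ -> φ)) -> (φ | φ) = U -> U = U
φ | ((φ & (φ -> φ)) -> (φ | φ)) = U | U = U
They differ because Ł3 and K3ʷ treat U differently under the binary connectives.

1; U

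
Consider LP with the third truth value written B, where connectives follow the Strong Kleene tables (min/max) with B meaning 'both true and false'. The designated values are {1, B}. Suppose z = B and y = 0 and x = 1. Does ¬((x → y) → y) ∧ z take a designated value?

x → y = 1 → 0 = 0
(x → y) → y = 0 → 0 = 1
¬((x → y) → y) = ¬1 = 0
¬((x → y) → y) ∧ z = 0 ∧ B = 0
0 ∉ {1, B}.

No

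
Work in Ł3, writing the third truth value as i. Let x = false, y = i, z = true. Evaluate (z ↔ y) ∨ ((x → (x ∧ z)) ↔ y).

z ↔ y = true ↔ i = i
x ∧ z = false ∧ true = false
x → (x ∧ z) = false → false = true
(x → (x ∧ z)) ↔ y = true ↔ i = i
(z ↔ y) ∨ ((x → (x ∧ z)) ↔ y) = i ∨ i = i

i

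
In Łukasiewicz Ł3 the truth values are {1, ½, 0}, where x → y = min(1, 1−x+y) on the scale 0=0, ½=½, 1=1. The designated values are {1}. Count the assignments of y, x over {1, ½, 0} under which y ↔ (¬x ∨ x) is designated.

3

Designated under: (y=1, x=1); (y=1, x=0); (y=½, x=½).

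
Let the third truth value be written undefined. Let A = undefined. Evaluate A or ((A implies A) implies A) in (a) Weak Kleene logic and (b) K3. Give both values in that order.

undefined; undefined

In Weak Kleene logic: A implies A = undefined implies undefined = undefined  [any arg is the third value ⇒ result is the third value]
(A implies A) implies A = undefined implies undefined = undefined
A or ((A implies A) implies A) = undefined or undefined = undefined
In K3: A implies A = undefined implies undefined = undefined  [not undefined or undefined]
(A implies A) implies A = undefined implies undefined = undefined
A or ((A implies A) implies A) = undefined or undefined = undefined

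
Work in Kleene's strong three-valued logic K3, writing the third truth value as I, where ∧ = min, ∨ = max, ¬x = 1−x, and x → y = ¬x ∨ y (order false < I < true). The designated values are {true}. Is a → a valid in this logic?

No

Countermodel: a=I gives I, which is not designated.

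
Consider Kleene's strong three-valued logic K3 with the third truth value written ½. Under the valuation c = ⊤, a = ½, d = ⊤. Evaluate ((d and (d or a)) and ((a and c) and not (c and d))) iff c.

⊥

d or a = ⊤ or ½ = ⊤
d and (d or a) = ⊤ and ⊤ = ⊤
a and c = ½ and ⊤ = ½
c and d = ⊤ and ⊤ = ⊤
not (c and d) = not ⊤ = ⊥
(a and c) and not (c and d) = ½ and ⊥ = ⊥
(d and (d or a)) and ((a and c) and not (c and d)) = ⊤ and ⊥ = ⊥
((d and (d or a)) and ((a and c) and not (c and d))) iff c = ⊥ iff ⊤ = ⊥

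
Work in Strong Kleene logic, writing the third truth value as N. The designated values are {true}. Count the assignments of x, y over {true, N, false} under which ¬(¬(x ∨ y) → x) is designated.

1

Designated under: (x=false, y=false).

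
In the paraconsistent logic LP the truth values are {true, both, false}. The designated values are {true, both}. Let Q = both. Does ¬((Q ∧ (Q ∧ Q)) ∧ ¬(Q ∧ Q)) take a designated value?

Q ∧ Q = both ∧ both = both
Q ∧ (Q ∧ Q) = both ∧ both = both
Q ∧ Q = both ∧ both = both
¬(Q ∧ Q) = ¬both = both
(Q ∧ (Q ∧ Q)) ∧ ¬(Q ∧ Q) = both ∧ both = both
¬((Q ∧ (Q ∧ Q)) ∧ ¬(Q ∧ Q)) = ¬both = both
both ∈ {true, both}.

Yes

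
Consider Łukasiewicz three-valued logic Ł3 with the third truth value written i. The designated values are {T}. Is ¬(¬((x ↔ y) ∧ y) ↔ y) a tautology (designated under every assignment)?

Countermodel: x=T, y=i gives F, which is not designated.

No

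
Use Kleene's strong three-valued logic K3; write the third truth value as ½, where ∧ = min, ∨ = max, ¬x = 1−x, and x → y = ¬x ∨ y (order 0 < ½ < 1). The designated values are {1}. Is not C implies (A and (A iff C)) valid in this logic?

No

Countermodel: C=½, A=1 gives ½, which is not designated.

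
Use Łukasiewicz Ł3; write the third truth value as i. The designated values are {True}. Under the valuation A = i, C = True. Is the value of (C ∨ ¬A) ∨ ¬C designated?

Yes

¬A = ¬i = i
C ∨ ¬A = True ∨ i = True
¬C = ¬True = False
(C ∨ ¬A) ∨ ¬C = True ∨ False = True
True ∈ {True}.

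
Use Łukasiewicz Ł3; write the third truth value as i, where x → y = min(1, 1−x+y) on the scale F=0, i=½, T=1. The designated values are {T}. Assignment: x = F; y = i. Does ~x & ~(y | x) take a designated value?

~x = ~F = T
y | x = i | F = i
~(y | x) = ~i = i
~x & ~(y | x) = T & i = i
i ∉ {T}.

No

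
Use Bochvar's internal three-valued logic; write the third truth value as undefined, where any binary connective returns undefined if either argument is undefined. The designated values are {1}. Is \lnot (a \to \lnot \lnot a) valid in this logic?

Countermodel: a=1 gives 0, which is not designated.

No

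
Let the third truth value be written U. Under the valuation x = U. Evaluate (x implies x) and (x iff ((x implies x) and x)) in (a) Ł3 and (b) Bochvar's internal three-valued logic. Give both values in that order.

In Ł3: x implies x = U implies U = T
x implies x = U implies U = T
(x implies x) and x = T and U = U
x iff ((x implies x) and x) = U iff U = T
(x implies x) and (x iff ((x implies x) and x)) = T and T = T
In Bochvar's internal three-valued logic: x implies x = U implies U = U  [any arg is the third value ⇒ result is the third value]
x implies x = U implies U = U
(x implies x) and x = U and U = U
x iff ((x implies x) and x) = U iff U = U
(x implies x) and (x iff ((x implies x) and x)) = U and U = U
They differ because Ł3 and Bochvar's internal three-valued logic treat U differently under the binary connectives.

T; U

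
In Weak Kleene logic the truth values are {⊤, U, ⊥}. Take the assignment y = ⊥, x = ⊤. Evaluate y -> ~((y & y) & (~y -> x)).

y & y = ⊥ & ⊥ = ⊥
~y = ~⊥ = ⊤
~y -> x = ⊤ -> ⊤ = ⊤
(y & y) & (~y -> x) = ⊥ & ⊤ = ⊥
~((y & y) & (~y -> x)) = ~⊥ = ⊤
y -> ~((y & y) & (~y -> x)) = ⊥ -> ⊤ = ⊤

⊤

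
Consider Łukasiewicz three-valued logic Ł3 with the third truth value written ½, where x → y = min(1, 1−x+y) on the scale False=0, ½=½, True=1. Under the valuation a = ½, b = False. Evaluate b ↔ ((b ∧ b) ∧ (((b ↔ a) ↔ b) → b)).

b ∧ b = False ∧ False = False
b ↔ a = False ↔ ½ = ½  [1 − |0−½|]
(b ↔ a) ↔ b = ½ ↔ False = ½
((b ↔ a) ↔ b) → b = ½ → False = ½
(b ∧ b) ∧ (((b ↔ a) ↔ b) → b) = False ∧ ½ = False
b ↔ ((b ∧ b) ∧ (((b ↔ a) ↔ b) → b)) = False ↔ False = True

True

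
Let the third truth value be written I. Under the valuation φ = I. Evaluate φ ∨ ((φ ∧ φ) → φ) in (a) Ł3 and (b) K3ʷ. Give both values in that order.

In Ł3: φ ∧ φ = I ∧ I = I
(φ ∧ φ) → φ = I → I = True  [min(1, 1−½+½)]
φ ∨ ((φ ∧ φ) → φ) = I ∨ True = True
In K3ʷ: φ ∧ φ = I ∧ I = I
(φ ∧ φ) → φ = I → I = I  [any arg is the third value ⇒ result is the third value]
φ ∨ ((φ ∧ φ) → φ) = I ∨ I = I
They differ because Ł3 and K3ʷ treat I differently under the binary connectives.

True; I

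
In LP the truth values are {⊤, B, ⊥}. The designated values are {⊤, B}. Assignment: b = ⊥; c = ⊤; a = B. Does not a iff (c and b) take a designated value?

Yes

not a = not B = B
c and b = ⊤ and ⊥ = ⊥
not a iff (c and b) = B iff ⊥ = B
B ∈ {⊤, B}.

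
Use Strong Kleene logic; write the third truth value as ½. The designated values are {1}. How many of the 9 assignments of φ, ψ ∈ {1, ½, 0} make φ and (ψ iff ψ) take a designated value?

Designated under: (φ=1, ψ=1); (φ=1, ψ=0).

2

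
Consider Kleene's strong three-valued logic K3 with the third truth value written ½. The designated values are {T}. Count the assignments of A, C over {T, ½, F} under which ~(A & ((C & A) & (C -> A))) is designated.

Of the 9 assignments, 5 give a value in {T}.

5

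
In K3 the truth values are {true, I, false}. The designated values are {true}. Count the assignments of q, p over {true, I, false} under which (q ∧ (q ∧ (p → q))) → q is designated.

Of the 9 assignments, 6 give a value in {true}.

6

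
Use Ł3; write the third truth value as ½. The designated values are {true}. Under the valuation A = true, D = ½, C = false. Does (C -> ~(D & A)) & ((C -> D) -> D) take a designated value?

D & A = ½ & true = ½
~(D & A) = ~½ = ½
C -> ~(D & A) = false -> ½ = true  [min(1, 1−0+½)]
C -> D = false -> ½ = true
(C -> D) -> D = true -> ½ = ½
(C -> ~(D & A)) & ((C -> D) -> D) = true & ½ = ½
½ ∉ {true}.

No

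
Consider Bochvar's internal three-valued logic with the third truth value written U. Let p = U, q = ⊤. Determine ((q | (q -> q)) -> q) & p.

U

q -> q = ⊤ -> ⊤ = ⊤
q | (q -> q) = ⊤ | ⊤ = ⊤
(q | (q -> q)) -> q = ⊤ -> ⊤ = ⊤
((q | (q -> q)) -> q) & p = ⊤ & U = U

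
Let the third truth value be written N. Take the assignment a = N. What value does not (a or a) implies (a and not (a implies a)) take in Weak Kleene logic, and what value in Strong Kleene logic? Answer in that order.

N; N

In Weak Kleene logic: a or a = N or N = N
not (a or a) = not N = N
a implies a = N implies N = N  [any arg is the third value ⇒ result is the third value]
not (a implies a) = not N = N
a and not (a implies a) = N and N = N
not (a or a) implies (a and not (a implies a)) = N implies N = N
In Strong Kleene logic: a or a = N or N = N
not (a or a) = not N = N
a implies a = N implies N = N
not (a implies a) = not N = N
a and not (a implies a) = N and N = N
not (a or a) implies (a and not (a implies a)) = N implies N = N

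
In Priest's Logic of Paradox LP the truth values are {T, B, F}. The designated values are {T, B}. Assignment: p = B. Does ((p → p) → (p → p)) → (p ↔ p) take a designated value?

p → p = B → B = B
p → p = B → B = B
(p → p) → (p → p) = B → B = B
p ↔ p = B ↔ B = B
((p → p) → (p → p)) → (p ↔ p) = B → B = B
B ∈ {T, B}.

Yes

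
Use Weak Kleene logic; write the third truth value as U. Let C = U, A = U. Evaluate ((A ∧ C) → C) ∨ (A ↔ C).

A ∧ C = U ∧ U = U
(A ∧ C) → C = U → U = U  [any arg is the third value ⇒ result is the third value]
A ↔ C = U ↔ U = U
((A ∧ C) → C) ∨ (A ↔ C) = U ∨ U = U

U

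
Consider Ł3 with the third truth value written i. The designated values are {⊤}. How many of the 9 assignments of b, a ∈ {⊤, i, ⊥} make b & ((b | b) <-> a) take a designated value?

1

Designated under: (b=⊤, a=⊤).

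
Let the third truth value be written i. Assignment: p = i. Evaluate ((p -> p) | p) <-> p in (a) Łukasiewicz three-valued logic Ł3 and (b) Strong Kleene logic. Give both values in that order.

i; i

In Łukasiewicz three-valued logic Ł3: p -> p = i -> i = 1  [min(1, 1−½+½)]
(p -> p) | p = 1 | i = 1
((p -> p) | p) <-> p = 1 <-> i = i
In Strong Kleene logic: p -> p = i -> i = i  [~i | i]
(p -> p) | p = i | i = i
((p -> p) | p) <-> p = i <-> i = i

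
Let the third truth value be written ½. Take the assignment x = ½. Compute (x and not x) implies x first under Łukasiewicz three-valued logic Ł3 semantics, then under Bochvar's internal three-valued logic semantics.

In Łukasiewicz three-valued logic Ł3: not x = not ½ = ½
x and not x = ½ and ½ = ½
(x and not x) implies x = ½ implies ½ = true  [min(1, 1−½+½)]
In Bochvar's internal three-valued logic: not x = not ½ = ½
x and not x = ½ and ½ = ½
(x and not x) implies x = ½ implies ½ = ½  [any arg is the third value ⇒ result is the third value]
They differ because Łukasiewicz three-valued logic Ł3 and Bochvar's internal three-valued logic treat ½ differently under the binary connectives.

true; ½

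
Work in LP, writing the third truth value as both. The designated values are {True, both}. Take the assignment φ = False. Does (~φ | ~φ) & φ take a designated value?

No

~φ = ~False = True
~φ = ~False = True
~φ | ~φ = True | True = True
(~φ | ~φ) & φ = True & False = False
False ∉ {True, both}.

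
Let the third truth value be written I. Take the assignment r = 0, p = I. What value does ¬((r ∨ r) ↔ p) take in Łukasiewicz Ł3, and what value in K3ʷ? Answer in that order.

In Łukasiewicz Ł3: r ∨ r = 0 ∨ 0 = 0
(r ∨ r) ↔ p = 0 ↔ I = I  [1 − |0−½|]
¬((r ∨ r) ↔ p) = ¬I = I
In K3ʷ: r ∨ r = 0 ∨ 0 = 0
(r ∨ r) ↔ p = 0 ↔ I = I
¬((r ∨ r) ↔ p) = ¬I = I

I; I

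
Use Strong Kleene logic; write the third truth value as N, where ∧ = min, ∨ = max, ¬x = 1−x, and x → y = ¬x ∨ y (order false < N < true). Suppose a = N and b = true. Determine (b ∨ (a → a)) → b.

a → a = N → N = N  [¬N ∨ N]
b ∨ (a → a) = true ∨ N = true
(b ∨ (a → a)) → b = true → true = true

true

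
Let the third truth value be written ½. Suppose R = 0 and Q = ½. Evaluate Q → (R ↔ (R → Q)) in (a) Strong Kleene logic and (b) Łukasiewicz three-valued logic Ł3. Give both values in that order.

In Strong Kleene logic: R → Q = 0 → ½ = 1
R ↔ (R → Q) = 0 ↔ 1 = 0
Q → (R ↔ (R → Q)) = ½ → 0 = ½
In Łukasiewicz three-valued logic Ł3: R → Q = 0 → ½ = 1  [min(1, 1−0+½)]
R ↔ (R → Q) = 0 ↔ 1 = 0
Q → (R ↔ (R → Q)) = ½ → 0 = ½

½; ½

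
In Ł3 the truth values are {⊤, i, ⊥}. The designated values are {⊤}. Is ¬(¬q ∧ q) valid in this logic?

Countermodel: q=i gives i, which is not designated.

No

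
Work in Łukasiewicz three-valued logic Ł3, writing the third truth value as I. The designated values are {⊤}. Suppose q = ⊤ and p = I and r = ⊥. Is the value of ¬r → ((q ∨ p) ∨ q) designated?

¬r = ¬⊥ = ⊤
q ∨ p = ⊤ ∨ I = ⊤
(q ∨ p) ∨ q = ⊤ ∨ ⊤ = ⊤
¬r → ((q ∨ p) ∨ q) = ⊤ → ⊤ = ⊤
⊤ ∈ {⊤}.

Yes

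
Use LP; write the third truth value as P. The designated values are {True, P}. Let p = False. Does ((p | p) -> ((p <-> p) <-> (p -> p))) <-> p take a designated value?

No

p | p = False | False = False
p <-> p = False <-> False = True
p -> p = False -> False = True
(p <-> p) <-> (p -> p) = True <-> True = True
(p | p) -> ((p <-> p) <-> (p -> p)) = False -> True = True
((p | p) -> ((p <-> p) <-> (p -> p))) <-> p = True <-> False = False
False ∉ {True, P}.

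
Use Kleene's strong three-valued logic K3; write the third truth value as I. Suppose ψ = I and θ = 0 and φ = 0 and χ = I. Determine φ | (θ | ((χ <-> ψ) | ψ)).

I

χ <-> ψ = I <-> I = I
(χ <-> ψ) | ψ = I | I = I
θ | ((χ <-> ψ) | ψ) = 0 | I = I
φ | (θ | ((χ <-> ψ) | ψ)) = 0 | I = I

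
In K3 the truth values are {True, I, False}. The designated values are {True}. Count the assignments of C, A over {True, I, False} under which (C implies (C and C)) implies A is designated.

3

Designated under: (C=True, A=True); (C=I, A=True); (C=False, A=True).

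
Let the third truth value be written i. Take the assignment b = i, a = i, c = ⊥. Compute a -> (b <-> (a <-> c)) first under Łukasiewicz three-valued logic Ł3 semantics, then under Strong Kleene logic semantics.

⊤; i

In Łukasiewicz three-valued logic Ł3: a <-> c = i <-> ⊥ = i  [1 − |½−0|]
b <-> (a <-> c) = i <-> i = ⊤
a -> (b <-> (a <-> c)) = i -> ⊤ = ⊤
In Strong Kleene logic: a <-> c = i <-> ⊥ = i
b <-> (a <-> c) = i <-> i = i
a -> (b <-> (a <-> c)) = i -> i = i
They differ because Łukasiewicz three-valued logic Ł3 and Strong Kleene logic treat i differently under implication.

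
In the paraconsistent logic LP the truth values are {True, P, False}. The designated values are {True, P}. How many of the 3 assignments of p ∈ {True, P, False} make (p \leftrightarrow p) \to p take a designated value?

p=True: True ✓
p=P: P ✓
p=False: False ·

2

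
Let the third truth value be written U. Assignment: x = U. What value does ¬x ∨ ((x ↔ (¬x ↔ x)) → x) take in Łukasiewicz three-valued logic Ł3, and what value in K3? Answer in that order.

T; U

In Łukasiewicz three-valued logic Ł3: ¬x = ¬U = U
¬x = ¬U = U
¬x ↔ x = U ↔ U = T
x ↔ (¬x ↔ x) = U ↔ T = U
(x ↔ (¬x ↔ x)) → x = U → U = T
¬x ∨ ((x ↔ (¬x ↔ x)) → x) = U ∨ T = T
In K3: ¬x = ¬U = U
¬x = ¬U = U
¬x ↔ x = U ↔ U = U
x ↔ (¬x ↔ x) = U ↔ U = U
(x ↔ (¬x ↔ x)) → x = U → U = U  [¬U ∨ U]
¬x ∨ ((x ↔ (¬x ↔ x)) → x) = U ∨ U = U
They differ because Łukasiewicz three-valued logic Ł3 and K3 treat U differently under implication.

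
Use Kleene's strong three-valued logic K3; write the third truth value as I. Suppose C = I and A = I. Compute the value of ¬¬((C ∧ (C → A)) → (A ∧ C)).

C → A = I → I = I  [¬I ∨ I]
C ∧ (C → A) = I ∧ I = I
A ∧ C = I ∧ I = I
(C ∧ (C → A)) → (A ∧ C) = I → I = I
¬((C ∧ (C → A)) → (A ∧ C)) = ¬I = I
¬¬((C ∧ (C → A)) → (A ∧ C)) = ¬I = I

I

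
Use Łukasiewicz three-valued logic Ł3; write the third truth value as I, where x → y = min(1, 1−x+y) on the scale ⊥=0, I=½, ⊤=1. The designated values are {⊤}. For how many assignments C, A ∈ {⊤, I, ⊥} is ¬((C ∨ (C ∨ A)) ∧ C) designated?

3

Designated under: (C=⊥, A=⊤); (C=⊥, A=I); (C=⊥, A=⊥).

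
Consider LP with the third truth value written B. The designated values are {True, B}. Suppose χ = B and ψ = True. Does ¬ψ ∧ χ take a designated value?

No

¬ψ = ¬True = False
¬ψ ∧ χ = False ∧ B = False
False ∉ {True, B}.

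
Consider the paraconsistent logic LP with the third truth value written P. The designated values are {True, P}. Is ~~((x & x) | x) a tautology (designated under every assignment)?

Countermodel: x=False gives False, which is not designated.

No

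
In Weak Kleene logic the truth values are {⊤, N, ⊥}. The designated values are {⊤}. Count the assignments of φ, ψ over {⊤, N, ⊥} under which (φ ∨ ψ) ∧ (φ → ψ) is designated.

Designated under: (φ=⊤, ψ=⊤); (φ=⊥, ψ=⊤).

2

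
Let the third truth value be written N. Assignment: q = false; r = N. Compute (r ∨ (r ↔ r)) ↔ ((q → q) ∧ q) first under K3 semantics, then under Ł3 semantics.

In K3: r ↔ r = N ↔ N = N
r ∨ (r ↔ r) = N ∨ N = N
q → q = false → false = true
(q → q) ∧ q = true ∧ false = false
(r ∨ (r ↔ r)) ↔ ((q → q) ∧ q) = N ↔ false = N
In Ł3: r ↔ r = N ↔ N = true
r ∨ (r ↔ r) = N ∨ true = true
q → q = false → false = true
(q → q) ∧ q = true ∧ false = false
(r ∨ (r ↔ r)) ↔ ((q → q) ∧ q) = true ↔ false = false
They differ because K3 and Ł3 treat N differently under implication.

N; false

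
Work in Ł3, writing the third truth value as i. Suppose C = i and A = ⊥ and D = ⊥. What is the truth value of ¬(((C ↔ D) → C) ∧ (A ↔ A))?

C ↔ D = i ↔ ⊥ = i
(C ↔ D) → C = i → i = ⊤
A ↔ A = ⊥ ↔ ⊥ = ⊤
((C ↔ D) → C) ∧ (A ↔ A) = ⊤ ∧ ⊤ = ⊤
¬(((C ↔ D) → C) ∧ (A ↔ A)) = ¬⊤ = ⊥

⊥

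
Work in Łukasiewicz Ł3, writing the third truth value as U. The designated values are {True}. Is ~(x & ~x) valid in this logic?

No

Countermodel: x=U gives U, which is not designated.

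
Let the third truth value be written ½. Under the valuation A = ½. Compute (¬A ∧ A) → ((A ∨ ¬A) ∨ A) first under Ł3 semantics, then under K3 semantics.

T; ½

In Ł3: ¬A = ¬½ = ½
¬A ∧ A = ½ ∧ ½ = ½
¬A = ¬½ = ½
A ∨ ¬A = ½ ∨ ½ = ½
(A ∨ ¬A) ∨ A = ½ ∨ ½ = ½
(¬A ∧ A) → ((A ∨ ¬A) ∨ A) = ½ → ½ = T
In K3: ¬A = ¬½ = ½
¬A ∧ A = ½ ∧ ½ = ½
¬A = ¬½ = ½
A ∨ ¬A = ½ ∨ ½ = ½
(A ∨ ¬A) ∨ A = ½ ∨ ½ = ½
(¬A ∧ A) → ((A ∨ ¬A) ∨ A) = ½ → ½ = ½
They differ because Ł3 and K3 treat ½ differently under implication.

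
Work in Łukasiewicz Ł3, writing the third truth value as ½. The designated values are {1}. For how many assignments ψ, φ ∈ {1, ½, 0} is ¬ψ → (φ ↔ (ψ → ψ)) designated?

Of the 9 assignments, 6 give a value in {1}.

6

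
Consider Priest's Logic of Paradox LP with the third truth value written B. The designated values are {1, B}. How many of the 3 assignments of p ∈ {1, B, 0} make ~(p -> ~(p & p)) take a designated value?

p=1: 1 ✓
p=B: B ✓
p=0: 0 ·

2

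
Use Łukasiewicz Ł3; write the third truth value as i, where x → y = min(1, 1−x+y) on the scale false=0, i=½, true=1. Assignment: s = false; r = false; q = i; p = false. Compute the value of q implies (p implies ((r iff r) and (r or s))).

r iff r = false iff false = true
r or s = false or false = false
(r iff r) and (r or s) = true and false = false
p implies ((r iff r) and (r or s)) = false implies false = true
q implies (p implies ((r iff r) and (r or s))) = i implies true = true

true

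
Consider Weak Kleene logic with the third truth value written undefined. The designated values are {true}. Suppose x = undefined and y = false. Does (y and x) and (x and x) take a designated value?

y and x = false and undefined = undefined
x and x = undefined and undefined = undefined
(y and x) and (x and x) = undefined and undefined = undefined
undefined ∉ {true}.

No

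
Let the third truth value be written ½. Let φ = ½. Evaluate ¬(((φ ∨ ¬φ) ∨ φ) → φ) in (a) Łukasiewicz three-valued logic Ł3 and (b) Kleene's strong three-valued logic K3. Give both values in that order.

F; ½

In Łukasiewicz three-valued logic Ł3: ¬φ = ¬½ = ½
φ ∨ ¬φ = ½ ∨ ½ = ½
(φ ∨ ¬φ) ∨ φ = ½ ∨ ½ = ½
((φ ∨ ¬φ) ∨ φ) → φ = ½ → ½ = T  [min(1, 1−½+½)]
¬(((φ ∨ ¬φ) ∨ φ) → φ) = ¬T = F
In Kleene's strong three-valued logic K3: ¬φ = ¬½ = ½
φ ∨ ¬φ = ½ ∨ ½ = ½
(φ ∨ ¬φ) ∨ φ = ½ ∨ ½ = ½
((φ ∨ ¬φ) ∨ φ) → φ = ½ → ½ = ½  [¬½ ∨ ½]
¬(((φ ∨ ¬φ) ∨ φ) → φ) = ¬½ = ½
They differ because Łukasiewicz three-valued logic Ł3 and Kleene's strong three-valued logic K3 treat ½ differently under implication.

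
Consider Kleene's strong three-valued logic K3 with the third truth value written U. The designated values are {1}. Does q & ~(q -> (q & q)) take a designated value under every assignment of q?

Countermodel: q=1 gives 0, which is not designated.

No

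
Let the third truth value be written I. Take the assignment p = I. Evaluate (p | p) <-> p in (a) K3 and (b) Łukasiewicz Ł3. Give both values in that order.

In K3: p | p = I | I = I
(p | p) <-> p = I <-> I = I
In Łukasiewicz Ł3: p | p = I | I = I
(p | p) <-> p = I <-> I = ⊤
They differ because K3 and Łukasiewicz Ł3 treat I differently under implication.

I; ⊤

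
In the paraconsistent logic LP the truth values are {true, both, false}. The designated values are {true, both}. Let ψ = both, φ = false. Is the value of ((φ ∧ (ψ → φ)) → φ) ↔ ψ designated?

ψ → φ = both → false = both  [¬both ∨ false]
φ ∧ (ψ → φ) = false ∧ both = false
(φ ∧ (ψ → φ)) → φ = false → false = true
((φ ∧ (ψ → φ)) → φ) ↔ ψ = true ↔ both = both
both ∈ {true, both}.

Yes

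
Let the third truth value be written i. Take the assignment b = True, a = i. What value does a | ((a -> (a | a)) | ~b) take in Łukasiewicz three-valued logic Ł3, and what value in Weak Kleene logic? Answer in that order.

True; i

In Łukasiewicz three-valued logic Ł3: a | a = i | i = i
a -> (a | a) = i -> i = True  [min(1, 1−½+½)]
~b = ~True = False
(a -> (a | a)) | ~b = True | False = True
a | ((a -> (a | a)) | ~b) = i | True = True
In Weak Kleene logic: a | a = i | i = i
a -> (a | a) = i -> i = i  [any arg is the third value ⇒ result is the third value]
~b = ~True = False
(a -> (a | a)) | ~b = i | False = i
a | ((a -> (a | a)) | ~b) = i | i = i
They differ because Łukasiewicz three-valued logic Ł3 and Weak Kleene logic treat i differently under the binary connectives.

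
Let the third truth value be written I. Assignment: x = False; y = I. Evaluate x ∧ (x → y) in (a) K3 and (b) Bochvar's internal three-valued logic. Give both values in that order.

False; I

In K3: x → y = False → I = True  [¬False ∨ I]
x ∧ (x → y) = False ∧ True = False
In Bochvar's internal three-valued logic: x → y = False → I = I
x ∧ (x → y) = False ∧ I = I
They differ because K3 and Bochvar's internal three-valued logic treat I differently under the binary connectives.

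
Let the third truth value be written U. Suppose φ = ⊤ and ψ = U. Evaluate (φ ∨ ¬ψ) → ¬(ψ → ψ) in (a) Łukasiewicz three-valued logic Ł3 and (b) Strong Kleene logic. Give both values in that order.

In Łukasiewicz three-valued logic Ł3: ¬ψ = ¬U = U
φ ∨ ¬ψ = ⊤ ∨ U = ⊤
ψ → ψ = U → U = ⊤  [min(1, 1−½+½)]
¬(ψ → ψ) = ¬⊤ = ⊥
(φ ∨ ¬ψ) → ¬(ψ → ψ) = ⊤ → ⊥ = ⊥
In Strong Kleene logic: ¬ψ = ¬U = U
φ ∨ ¬ψ = ⊤ ∨ U = ⊤
ψ → ψ = U → U = U  [¬U ∨ U]
¬(ψ → ψ) = ¬U = U
(φ ∨ ¬ψ) → ¬(ψ → ψ) = ⊤ → U = U
They differ because Łukasiewicz three-valued logic Ł3 and Strong Kleene logic treat U differently under implication.

⊥; U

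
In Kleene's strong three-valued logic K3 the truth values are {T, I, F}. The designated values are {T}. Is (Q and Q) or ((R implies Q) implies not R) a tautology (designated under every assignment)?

Countermodel: Q=I, R=T gives I, which is not designated.

No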